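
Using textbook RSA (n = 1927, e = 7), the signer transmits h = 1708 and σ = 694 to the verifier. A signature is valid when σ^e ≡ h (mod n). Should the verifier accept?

accept

σ^2 ≡ 694^2 = 481636 ≡ 1813
σ^4 ≡ 1813^2 = 3286969 ≡ 1434
7 = 4 + 2 + 1, so σ^7 ≡ 1434·1813·694 ≡ 1708 (mod 1927)
σ^7 mod 1927 = 1708 matches h.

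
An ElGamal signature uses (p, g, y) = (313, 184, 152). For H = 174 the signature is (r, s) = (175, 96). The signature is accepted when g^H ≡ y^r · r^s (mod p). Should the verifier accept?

Left side g^H mod p:
Squares mod 313: 184^1≡184, 184^2≡52, 184^4≡200, 184^8≡249, 184^16≡27, 184^32≡103, 184^64≡280, 184^128≡150
174 = 128 + 32 + 8 + 4 + 2, so 184^174 ≡ 150·103·249·200·52 ≡ 161 (mod 313)
Right side y^r · r^s mod p:
Squares mod 313: 152^1≡152, 152^2≡255, 152^4≡234, 152^8≡294, 152^16≡48, 152^32≡113, 152^64≡249, 152^128≡27
175 = 128 + 32 + 8 + 4 + 2 + 1, so 152^175 ≡ 27·113·294·234·255·152 ≡ 8 (mod 313)
Squares mod 313: 175^1≡175, 175^2≡264, 175^4≡210, 175^8≡280, 175^16≡150, 175^32≡277, 175^64≡44
96 = 64 + 32, so 175^96 ≡ 44·277 ≡ 294 (mod 313)
8·294 = 2352 ≡ 161 (mod 313)
161 ≡ 161 (mod 313), so the signature is genuine.

accept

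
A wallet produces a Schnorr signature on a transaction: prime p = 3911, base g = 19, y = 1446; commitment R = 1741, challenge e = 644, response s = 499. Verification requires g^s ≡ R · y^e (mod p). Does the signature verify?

does not verify

g^s mod p:
19^499 mod 3911 = 1525
R · y^e mod p:
1446^644 mod 3911 = 29
1741·29 = 50489 ≡ 3557 (mod 3911)
1525 ≠ 3557; the check fails.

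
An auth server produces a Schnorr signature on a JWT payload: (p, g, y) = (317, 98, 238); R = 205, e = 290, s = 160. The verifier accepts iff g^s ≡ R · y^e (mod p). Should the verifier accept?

g^s mod p:
98^2 = 9604 ≡ 94
98^4 ≡ 94^2 = 8836 ≡ 277
98^8 ≡ 277^2 = 76729 ≡ 15
98^16 ≡ 15^2 = 225
98^32 ≡ 225^2 = 50625 ≡ 222
98^64 ≡ 222^2 = 49284 ≡ 149
98^128 ≡ 149^2 = 22201 ≡ 11
160 = 128 + 32, so 98^160 ≡ 11·222 ≡ 223 (mod 317)
R · y^e mod p:
238^2 = 56644 ≡ 218
238^4 ≡ 218^2 = 47524 ≡ 291
238^8 ≡ 291^2 = 84681 ≡ 42
238^16 ≡ 42^2 = 1764 ≡ 179
238^32 ≡ 179^2 = 32041 ≡ 24
238^64 ≡ 24^2 = 576 ≡ 259
238^128 ≡ 259^2 = 67081 ≡ 194
238^256 ≡ 194^2 = 37636 ≡ 230
290 = 256 + 32 + 2, so 238^290 ≡ 230·24·218 ≡ 28 (mod 317)
205·28 = 5740 ≡ 34 (mod 317)
223 ≠ 34; the check fails.

reject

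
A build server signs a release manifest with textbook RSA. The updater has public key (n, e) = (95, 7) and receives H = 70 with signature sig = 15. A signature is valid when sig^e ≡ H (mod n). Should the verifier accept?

Squares mod 95: sig^1≡15, sig^2≡35, sig^4≡85
7 = 4 + 2 + 1, so sig^7 ≡ 85·35·15 ≡ 70 (mod 95)
Since 70 equals the digest 70, verification succeeds.

accept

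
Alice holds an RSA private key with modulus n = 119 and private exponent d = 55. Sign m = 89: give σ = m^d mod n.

47

m^55 mod 119 = 47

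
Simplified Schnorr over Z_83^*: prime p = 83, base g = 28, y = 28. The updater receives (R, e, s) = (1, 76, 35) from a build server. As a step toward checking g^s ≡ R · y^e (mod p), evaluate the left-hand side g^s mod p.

28^35 mod 83 = 65

65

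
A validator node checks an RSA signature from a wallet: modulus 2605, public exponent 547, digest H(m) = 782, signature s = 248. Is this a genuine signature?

s^2 ≡ 248^2 = 61504 ≡ 1589
s^4 ≡ 1589^2 = 2524921 ≡ 676
s^8 ≡ 676^2 = 456976 ≡ 1101
s^16 ≡ 1101^2 = 1212201 ≡ 876
s^32 ≡ 876^2 = 767376 ≡ 1506
s^64 ≡ 1506^2 = 2268036 ≡ 1686
s^128 ≡ 1686^2 = 2842596 ≡ 541
s^256 ≡ 541^2 = 292681 ≡ 921
s^512 ≡ 921^2 = 848241 ≡ 1616
547 = 512 + 32 + 2 + 1, so s^547 ≡ 1616·1506·1589·248 ≡ 782 (mod 2605)
782 = H(m), so the signature checks out.

genuine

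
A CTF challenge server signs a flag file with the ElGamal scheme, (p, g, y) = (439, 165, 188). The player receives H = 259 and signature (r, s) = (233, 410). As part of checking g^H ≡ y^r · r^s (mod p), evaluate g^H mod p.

165^2 = 27225 ≡ 7
165^4 ≡ 7^2 = 49
165^8 ≡ 49^2 = 2401 ≡ 206
165^16 ≡ 206^2 = 42436 ≡ 292
165^32 ≡ 292^2 = 85264 ≡ 98
165^64 ≡ 98^2 = 9604 ≡ 385
165^128 ≡ 385^2 = 148225 ≡ 282
165^256 ≡ 282^2 = 79524 ≡ 65
259 = 256 + 2 + 1, so 165^259 ≡ 65·7·165 ≡ 6 (mod 439)

6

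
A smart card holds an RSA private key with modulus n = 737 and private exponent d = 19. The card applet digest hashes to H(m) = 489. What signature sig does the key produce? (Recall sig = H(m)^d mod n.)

Squares mod 737: (H(m))^1≡489, (H(m))^2≡333, (H(m))^4≡339, (H(m))^8≡686, (H(m))^16≡390
19 = 16 + 2 + 1, so (H(m))^19 ≡ 390·333·489 ≡ 614 (mod 737)

614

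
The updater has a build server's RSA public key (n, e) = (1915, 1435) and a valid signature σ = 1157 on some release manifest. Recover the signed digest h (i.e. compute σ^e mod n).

1833

σ^2 ≡ 1157^2 = 1338649 ≡ 64
σ^4 ≡ 64^2 = 4096 ≡ 266
σ^8 ≡ 266^2 = 70756 ≡ 1816
σ^16 ≡ 1816^2 = 3297856 ≡ 226
σ^32 ≡ 226^2 = 51076 ≡ 1286
σ^64 ≡ 1286^2 = 1653796 ≡ 1151
σ^128 ≡ 1151^2 = 1324801 ≡ 1536
σ^256 ≡ 1536^2 = 2359296 ≡ 16
σ^512 ≡ 16^2 = 256
σ^1024 ≡ 256^2 = 65536 ≡ 426
1435 = 1024 + 256 + 128 + 16 + 8 + 2 + 1, so σ^1435 ≡ 426·16·1536·226·1816·64·1157 ≡ 1833 (mod 1915)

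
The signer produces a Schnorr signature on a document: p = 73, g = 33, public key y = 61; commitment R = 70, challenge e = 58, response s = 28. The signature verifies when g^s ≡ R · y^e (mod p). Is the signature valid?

g^s mod p:
33^2 = 1089 ≡ 67
33^4 ≡ 67^2 = 4489 ≡ 36
33^8 ≡ 36^2 = 1296 ≡ 55
33^16 ≡ 55^2 = 3025 ≡ 32
28 = 16 + 8 + 4, so 33^28 ≡ 32·55·36 ≡ 69 (mod 73)
R · y^e mod p:
61^2 = 3721 ≡ 71
61^4 ≡ 71^2 = 5041 ≡ 4
61^8 ≡ 4^2 = 16
61^16 ≡ 16^2 = 256 ≡ 37
61^32 ≡ 37^2 = 1369 ≡ 55
58 = 32 + 16 + 8 + 2, so 61^58 ≡ 55·37·16·71 ≡ 69 (mod 73)
70·69 = 4830 ≡ 12 (mod 73)
69 ≠ 12; the check fails.

invalid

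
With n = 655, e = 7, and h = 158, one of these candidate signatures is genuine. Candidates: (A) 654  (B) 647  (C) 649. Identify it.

B

Candidate A: Squares mod 655: 654^1≡654, 654^2≡1, 654^4≡1; 7 = 4 + 2 + 1, so 654^7 ≡ 1·1·654 ≡ 654 (mod 655)
Candidate B: Squares mod 655: 647^1≡647, 647^2≡64, 647^4≡166; 7 = 4 + 2 + 1, so 647^7 ≡ 166·64·647 ≡ 158 (mod 655)
  → matches h = 158
Candidate C: Squares mod 655: 649^1≡649, 649^2≡36, 649^4≡641; 7 = 4 + 2 + 1, so 649^7 ≡ 641·36·649 ≡ 404 (mod 655)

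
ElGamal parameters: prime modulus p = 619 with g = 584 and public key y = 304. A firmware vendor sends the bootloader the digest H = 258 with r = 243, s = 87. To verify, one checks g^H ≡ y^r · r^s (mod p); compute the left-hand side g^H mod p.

127

Squares mod 619: 584^1≡584, 584^2≡606, 584^4≡169, 584^8≡87, 584^16≡141, 584^32≡73, 584^64≡377, 584^128≡378, 584^256≡514
258 = 256 + 2, so 584^258 ≡ 514·606 ≡ 127 (mod 619)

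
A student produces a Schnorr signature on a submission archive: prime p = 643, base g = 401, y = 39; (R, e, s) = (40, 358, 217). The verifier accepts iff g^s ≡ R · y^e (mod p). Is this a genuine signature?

genuine

g^s mod p:
401^2 = 160801 ≡ 51
401^4 ≡ 51^2 = 2601 ≡ 29
401^8 ≡ 29^2 = 841 ≡ 198
401^16 ≡ 198^2 = 39204 ≡ 624
401^32 ≡ 624^2 = 389376 ≡ 361
401^64 ≡ 361^2 = 130321 ≡ 435
401^128 ≡ 435^2 = 189225 ≡ 183
217 = 128 + 64 + 16 + 8 + 1, so 401^217 ≡ 183·435·624·198·401 ≡ 380 (mod 643)
R · y^e mod p:
39^2 = 1521 ≡ 235
39^4 ≡ 235^2 = 55225 ≡ 570
39^8 ≡ 570^2 = 324900 ≡ 185
39^16 ≡ 185^2 = 34225 ≡ 146
39^32 ≡ 146^2 = 21316 ≡ 97
39^64 ≡ 97^2 = 9409 ≡ 407
39^128 ≡ 407^2 = 165649 ≡ 398
39^256 ≡ 398^2 = 158404 ≡ 226
358 = 256 + 64 + 32 + 4 + 2, so 39^358 ≡ 226·407·97·570·235 ≡ 331 (mod 643)
40·331 = 13240 ≡ 380 (mod 643)
380 ≡ 380 (mod 643); signature holds.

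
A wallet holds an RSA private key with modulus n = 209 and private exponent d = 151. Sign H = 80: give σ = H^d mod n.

25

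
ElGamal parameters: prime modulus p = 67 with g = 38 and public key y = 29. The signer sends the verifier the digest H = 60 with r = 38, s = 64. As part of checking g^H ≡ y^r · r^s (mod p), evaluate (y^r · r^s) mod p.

1

29^2 = 841 ≡ 37
29^4 ≡ 37^2 = 1369 ≡ 29
29^8 ≡ 29^2 = 841 ≡ 37
29^16 ≡ 37^2 = 1369 ≡ 29
29^32 ≡ 29^2 = 841 ≡ 37
38 = 32 + 4 + 2, so 29^38 ≡ 37·29·37 ≡ 37 (mod 67)
38^2 = 1444 ≡ 37
38^4 ≡ 37^2 = 1369 ≡ 29
38^8 ≡ 29^2 = 841 ≡ 37
38^16 ≡ 37^2 = 1369 ≡ 29
38^32 ≡ 29^2 = 841 ≡ 37
38^64 ≡ 37^2 = 1369 ≡ 29
y^r · r^s ≡ 37·29 = 1073 ≡ 1 (mod 67)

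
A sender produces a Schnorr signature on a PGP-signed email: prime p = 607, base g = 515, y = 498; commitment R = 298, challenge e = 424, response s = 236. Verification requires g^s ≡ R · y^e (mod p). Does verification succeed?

g^s mod p:
Squares mod 607: 515^1≡515, 515^2≡573, 515^4≡549, 515^8≡329, 515^16≡195, 515^32≡391, 515^64≡524, 515^128≡212
236 = 128 + 64 + 32 + 8 + 4, so 515^236 ≡ 212·524·391·329·549 ≡ 60 (mod 607)
R · y^e mod p:
Squares mod 607: 498^1≡498, 498^2≡348, 498^4≡311, 498^8≡208, 498^16≡167, 498^32≡574, 498^64≡482, 498^128≡450, 498^256≡369
424 = 256 + 128 + 32 + 8, so 498^424 ≡ 369·450·574·208 ≡ 342 (mod 607)
298·342 = 101916 ≡ 547 (mod 607)
60 ≠ 547; the check fails.

fails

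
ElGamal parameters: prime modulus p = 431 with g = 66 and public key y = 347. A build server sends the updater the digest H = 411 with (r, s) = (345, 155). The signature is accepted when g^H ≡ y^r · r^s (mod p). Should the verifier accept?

Left side g^H mod p:
Squares mod 431: 66^1≡66, 66^2≡46, 66^4≡392, 66^8≡228, 66^16≡264, 66^32≡305, 66^64≡360, 66^128≡300, 66^256≡352
411 = 256 + 128 + 16 + 8 + 2 + 1, so 66^411 ≡ 352·300·264·228·46·66 ≡ 163 (mod 431)
Right side y^r · r^s mod p:
Squares mod 431: 347^1≡347, 347^2≡160, 347^4≡171, 347^8≡364, 347^16≡179, 347^32≡147, 347^64≡59, 347^128≡33, 347^256≡227
345 = 256 + 64 + 16 + 8 + 1, so 347^345 ≡ 227·59·179·364·347 ≡ 108 (mod 431)
Squares mod 431: 345^1≡345, 345^2≡69, 345^4≡20, 345^8≡400, 345^16≡99, 345^32≡319, 345^64≡45, 345^128≡301
155 = 128 + 16 + 8 + 2 + 1, so 345^155 ≡ 301·99·400·69·345 ≡ 192 (mod 431)
108·192 = 20736 ≡ 48 (mod 431)
163 ≠ 48, so verification fails.

reject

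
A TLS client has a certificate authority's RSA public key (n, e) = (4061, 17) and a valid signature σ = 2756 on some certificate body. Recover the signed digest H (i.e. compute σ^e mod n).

1838

Squares mod 4061: σ^1≡2756, σ^2≡1466, σ^4≡887, σ^8≡2996, σ^16≡1206
17 = 16 + 1, so σ^17 ≡ 1206·2756 ≡ 1838 (mod 4061)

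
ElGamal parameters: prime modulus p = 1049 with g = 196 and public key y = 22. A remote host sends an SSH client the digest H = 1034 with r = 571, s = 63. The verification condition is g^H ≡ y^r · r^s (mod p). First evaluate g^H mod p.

196^1034 mod 1049 = 287

287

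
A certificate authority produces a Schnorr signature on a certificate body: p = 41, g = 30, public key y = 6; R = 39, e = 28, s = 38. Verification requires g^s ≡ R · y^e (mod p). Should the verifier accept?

accept

g^s mod p:
Squares mod 41: 30^1≡30, 30^2≡39, 30^4≡4, 30^8≡16, 30^16≡10, 30^32≡18
38 = 32 + 4 + 2, so 30^38 ≡ 18·4·39 ≡ 20 (mod 41)
R · y^e mod p:
Squares mod 41: 6^1≡6, 6^2≡36, 6^4≡25, 6^8≡10, 6^16≡18
28 = 16 + 8 + 4, so 6^28 ≡ 18·10·25 ≡ 31 (mod 41)
39·31 = 1209 ≡ 20 (mod 41)
20 ≡ 20 (mod 41); signature holds.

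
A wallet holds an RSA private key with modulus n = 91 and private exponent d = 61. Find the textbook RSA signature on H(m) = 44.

44

(H(m))^2 ≡ 44^2 = 1936 ≡ 25
(H(m))^4 ≡ 25^2 = 625 ≡ 79
(H(m))^8 ≡ 79^2 = 6241 ≡ 53
(H(m))^16 ≡ 53^2 = 2809 ≡ 79
(H(m))^32 ≡ 79^2 = 6241 ≡ 53
61 = 32 + 16 + 8 + 4 + 1, so (H(m))^61 ≡ 53·79·53·79·44 ≡ 44 (mod 91)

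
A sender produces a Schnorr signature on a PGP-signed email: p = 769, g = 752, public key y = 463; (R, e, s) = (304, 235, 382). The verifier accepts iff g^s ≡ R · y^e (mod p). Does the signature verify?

g^s mod p:
752^2 = 565504 ≡ 289
752^4 ≡ 289^2 = 83521 ≡ 469
752^8 ≡ 469^2 = 219961 ≡ 27
752^16 ≡ 27^2 = 729
752^32 ≡ 729^2 = 531441 ≡ 62
752^64 ≡ 62^2 = 3844 ≡ 768
752^128 ≡ 768^2 = 589824 ≡ 1
752^256 ≡ 1^2 = 1
382 = 256 + 64 + 32 + 16 + 8 + 4 + 2, so 752^382 ≡ 1·768·62·729·27·469·289 ≡ 463 (mod 769)
R · y^e mod p:
463^2 = 214369 ≡ 587
463^4 ≡ 587^2 = 344569 ≡ 57
463^8 ≡ 57^2 = 3249 ≡ 173
463^16 ≡ 173^2 = 29929 ≡ 707
463^32 ≡ 707^2 = 499849 ≡ 768
463^64 ≡ 768^2 = 589824 ≡ 1
463^128 ≡ 1^2 = 1
235 = 128 + 64 + 32 + 8 + 2 + 1, so 463^235 ≡ 1·1·768·173·587·463 ≡ 85 (mod 769)
304·85 = 25840 ≡ 463 (mod 769)
463 ≡ 463 (mod 769); signature holds.

verifies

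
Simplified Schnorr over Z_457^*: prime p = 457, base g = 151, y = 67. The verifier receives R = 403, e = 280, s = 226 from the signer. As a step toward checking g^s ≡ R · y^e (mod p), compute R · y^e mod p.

429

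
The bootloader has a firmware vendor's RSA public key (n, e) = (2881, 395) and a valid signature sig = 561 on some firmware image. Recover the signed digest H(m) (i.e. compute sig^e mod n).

sig^2 ≡ 561^2 = 314721 ≡ 692
sig^4 ≡ 692^2 = 478864 ≡ 618
sig^8 ≡ 618^2 = 381924 ≡ 1632
sig^16 ≡ 1632^2 = 2663424 ≡ 1380
sig^32 ≡ 1380^2 = 1904400 ≡ 59
sig^64 ≡ 59^2 = 3481 ≡ 600
sig^128 ≡ 600^2 = 360000 ≡ 2756
sig^256 ≡ 2756^2 = 7595536 ≡ 1220
395 = 256 + 128 + 8 + 2 + 1, so sig^395 ≡ 1220·2756·1632·692·561 ≡ 997 (mod 2881)

997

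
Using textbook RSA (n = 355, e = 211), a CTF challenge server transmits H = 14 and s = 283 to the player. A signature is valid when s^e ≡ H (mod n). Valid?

no

s^2 ≡ 283^2 = 80089 ≡ 214
s^4 ≡ 214^2 = 45796 ≡ 1
s^8 ≡ 1^2 = 1
s^16 ≡ 1^2 = 1
s^32 ≡ 1^2 = 1
s^64 ≡ 1^2 = 1
s^128 ≡ 1^2 = 1
211 = 128 + 64 + 16 + 2 + 1, so s^211 ≡ 1·1·1·214·283 ≡ 212 (mod 355)
The recovered value 212 does not match the digest 14.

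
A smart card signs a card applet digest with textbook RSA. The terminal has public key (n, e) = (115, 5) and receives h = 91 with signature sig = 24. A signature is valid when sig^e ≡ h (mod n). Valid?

sig^5 mod 115 = 24
The recovered value 24 does not match the digest 91.

no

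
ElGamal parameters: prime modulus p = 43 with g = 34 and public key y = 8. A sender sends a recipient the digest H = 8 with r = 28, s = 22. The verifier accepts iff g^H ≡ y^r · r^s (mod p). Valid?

Left side g^H mod p:
34^2 = 1156 ≡ 38
34^4 ≡ 38^2 = 1444 ≡ 25
34^8 ≡ 25^2 = 625 ≡ 23
Right side y^r · r^s mod p:
8^2 = 64 ≡ 21
8^4 ≡ 21^2 = 441 ≡ 11
8^8 ≡ 11^2 = 121 ≡ 35
8^16 ≡ 35^2 = 1225 ≡ 21
28 = 16 + 8 + 4, so 8^28 ≡ 21·35·11 ≡ 1 (mod 43)
28^2 = 784 ≡ 10
28^4 ≡ 10^2 = 100 ≡ 14
28^8 ≡ 14^2 = 196 ≡ 24
28^16 ≡ 24^2 = 576 ≡ 17
22 = 16 + 4 + 2, so 28^22 ≡ 17·14·10 ≡ 15 (mod 43)
1·15 = 15 ≡ 15 (mod 43)
23 ≠ 15, so verification fails.

no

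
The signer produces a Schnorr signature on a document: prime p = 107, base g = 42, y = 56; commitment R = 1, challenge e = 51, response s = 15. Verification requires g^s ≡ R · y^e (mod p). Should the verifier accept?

g^s mod p:
42^15 mod 107 = 13
R · y^e mod p:
56^51 mod 107 = 13
1·13 = 13 ≡ 13 (mod 107)
13 ≡ 13 (mod 107); signature holds.

accept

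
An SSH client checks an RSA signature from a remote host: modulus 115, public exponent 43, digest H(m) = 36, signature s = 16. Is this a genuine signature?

s^2 ≡ 16^2 = 256 ≡ 26
s^4 ≡ 26^2 = 676 ≡ 101
s^8 ≡ 101^2 = 10201 ≡ 81
s^16 ≡ 81^2 = 6561 ≡ 6
s^32 ≡ 6^2 = 36
43 = 32 + 8 + 2 + 1, so s^43 ≡ 36·81·26·16 ≡ 36 (mod 115)
Since 36 equals the digest 36, verification succeeds.

genuine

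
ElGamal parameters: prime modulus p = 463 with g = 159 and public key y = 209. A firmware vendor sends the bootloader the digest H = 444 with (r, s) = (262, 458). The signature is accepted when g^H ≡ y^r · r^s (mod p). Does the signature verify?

verifies

Left side g^H mod p:
159^2 = 25281 ≡ 279
159^4 ≡ 279^2 = 77841 ≡ 57
159^8 ≡ 57^2 = 3249 ≡ 8
159^16 ≡ 8^2 = 64
159^32 ≡ 64^2 = 4096 ≡ 392
159^64 ≡ 392^2 = 153664 ≡ 411
159^128 ≡ 411^2 = 168921 ≡ 389
159^256 ≡ 389^2 = 151321 ≡ 383
444 = 256 + 128 + 32 + 16 + 8 + 4, so 159^444 ≡ 383·389·392·64·8·57 ≡ 334 (mod 463)
Right side y^r · r^s mod p:
209^2 = 43681 ≡ 159
209^4 ≡ 159^2 = 25281 ≡ 279
209^8 ≡ 279^2 = 77841 ≡ 57
209^16 ≡ 57^2 = 3249 ≡ 8
209^32 ≡ 8^2 = 64
209^64 ≡ 64^2 = 4096 ≡ 392
209^128 ≡ 392^2 = 153664 ≡ 411
209^256 ≡ 411^2 = 168921 ≡ 389
262 = 256 + 4 + 2, so 209^262 ≡ 389·279·159 ≡ 419 (mod 463)
262^2 = 68644 ≡ 120
262^4 ≡ 120^2 = 14400 ≡ 47
262^8 ≡ 47^2 = 2209 ≡ 357
262^16 ≡ 357^2 = 127449 ≡ 124
262^32 ≡ 124^2 = 15376 ≡ 97
262^64 ≡ 97^2 = 9409 ≡ 149
262^128 ≡ 149^2 = 22201 ≡ 440
262^256 ≡ 440^2 = 193600 ≡ 66
458 = 256 + 128 + 64 + 8 + 2, so 262^458 ≡ 66·440·149·357·120 ≡ 266 (mod 463)
419·266 = 111454 ≡ 334 (mod 463)
334 ≡ 334 (mod 463), so the signature is genuine.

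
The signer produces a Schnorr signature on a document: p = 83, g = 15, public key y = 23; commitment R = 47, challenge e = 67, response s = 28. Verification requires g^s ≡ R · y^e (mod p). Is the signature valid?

invalid

g^s mod p:
15^2 = 225 ≡ 59
15^4 ≡ 59^2 = 3481 ≡ 78
15^8 ≡ 78^2 = 6084 ≡ 25
15^16 ≡ 25^2 = 625 ≡ 44
28 = 16 + 8 + 4, so 15^28 ≡ 44·25·78 ≡ 61 (mod 83)
R · y^e mod p:
23^2 = 529 ≡ 31
23^4 ≡ 31^2 = 961 ≡ 48
23^8 ≡ 48^2 = 2304 ≡ 63
23^16 ≡ 63^2 = 3969 ≡ 68
23^32 ≡ 68^2 = 4624 ≡ 59
23^64 ≡ 59^2 = 3481 ≡ 78
67 = 64 + 2 + 1, so 23^67 ≡ 78·31·23 ≡ 4 (mod 83)
47·4 = 188 ≡ 22 (mod 83)
61 ≠ 22; the check fails.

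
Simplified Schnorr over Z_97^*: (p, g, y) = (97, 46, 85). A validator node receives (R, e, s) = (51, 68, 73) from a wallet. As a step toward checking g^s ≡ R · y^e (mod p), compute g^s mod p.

42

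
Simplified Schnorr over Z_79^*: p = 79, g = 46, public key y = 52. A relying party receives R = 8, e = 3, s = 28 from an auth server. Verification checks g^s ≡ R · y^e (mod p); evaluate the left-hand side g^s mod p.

62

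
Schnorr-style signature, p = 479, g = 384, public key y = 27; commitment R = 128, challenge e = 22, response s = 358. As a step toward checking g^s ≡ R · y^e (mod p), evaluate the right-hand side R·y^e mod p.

11

Squares mod 479: 27^1≡27, 27^2≡250, 27^4≡230, 27^8≡210, 27^16≡32
22 = 16 + 4 + 2, so 27^22 ≡ 32·230·250 ≡ 161 (mod 479)
R · y^e ≡ 128·161 = 20608 ≡ 11 (mod 479)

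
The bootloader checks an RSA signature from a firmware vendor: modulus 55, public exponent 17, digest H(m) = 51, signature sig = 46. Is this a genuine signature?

Squares mod 55: sig^1≡46, sig^2≡26, sig^4≡16, sig^8≡36, sig^16≡31
17 = 16 + 1, so sig^17 ≡ 31·46 ≡ 51 (mod 55)
Since 51 equals the digest 51, verification succeeds.

genuine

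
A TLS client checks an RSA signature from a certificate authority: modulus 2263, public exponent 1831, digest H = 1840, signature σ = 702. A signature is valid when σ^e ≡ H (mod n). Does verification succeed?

fails

σ^2 ≡ 702^2 = 492804 ≡ 1733
σ^4 ≡ 1733^2 = 3003289 ≡ 288
σ^8 ≡ 288^2 = 82944 ≡ 1476
σ^16 ≡ 1476^2 = 2178576 ≡ 1570
σ^32 ≡ 1570^2 = 2464900 ≡ 493
σ^64 ≡ 493^2 = 243049 ≡ 908
σ^128 ≡ 908^2 = 824464 ≡ 732
σ^256 ≡ 732^2 = 535824 ≡ 1756
σ^512 ≡ 1756^2 = 3083536 ≡ 1330
σ^1024 ≡ 1330^2 = 1768900 ≡ 1497
1831 = 1024 + 512 + 256 + 32 + 4 + 2 + 1, so σ^1831 ≡ 1497·1330·1756·493·288·1733·702 ≡ 423 (mod 2263)
σ^1831 mod 2263 = 423, but H = 1840.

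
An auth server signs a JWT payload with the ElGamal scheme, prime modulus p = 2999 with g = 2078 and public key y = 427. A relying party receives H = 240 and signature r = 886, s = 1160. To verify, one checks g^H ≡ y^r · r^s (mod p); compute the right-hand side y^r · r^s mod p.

2806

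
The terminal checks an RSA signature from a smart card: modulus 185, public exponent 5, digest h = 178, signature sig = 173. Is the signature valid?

Squares mod 185: sig^1≡173, sig^2≡144, sig^4≡16
5 = 4 + 1, so sig^5 ≡ 16·173 ≡ 178 (mod 185)
sig^5 mod 185 = 178 matches h.

valid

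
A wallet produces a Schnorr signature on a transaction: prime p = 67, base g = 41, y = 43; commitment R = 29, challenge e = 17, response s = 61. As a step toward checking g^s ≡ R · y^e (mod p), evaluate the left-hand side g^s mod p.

41^61 mod 67 = 34

34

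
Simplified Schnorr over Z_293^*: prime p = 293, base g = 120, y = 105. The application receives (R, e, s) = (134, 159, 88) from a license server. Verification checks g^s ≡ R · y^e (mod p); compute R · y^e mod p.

94

Squares mod 293: 105^1≡105, 105^2≡184, 105^4≡161, 105^8≡137, 105^16≡17, 105^32≡289, 105^64≡16, 105^128≡256
159 = 128 + 16 + 8 + 4 + 2 + 1, so 105^159 ≡ 256·17·137·161·184·105 ≡ 180 (mod 293)
R · y^e ≡ 134·180 = 24120 ≡ 94 (mod 293)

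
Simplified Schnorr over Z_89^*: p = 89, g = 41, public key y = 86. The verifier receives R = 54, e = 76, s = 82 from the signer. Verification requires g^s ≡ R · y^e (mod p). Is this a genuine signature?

forged

g^s mod p:
41^2 = 1681 ≡ 79
41^4 ≡ 79^2 = 6241 ≡ 11
41^8 ≡ 11^2 = 121 ≡ 32
41^16 ≡ 32^2 = 1024 ≡ 45
41^32 ≡ 45^2 = 2025 ≡ 67
41^64 ≡ 67^2 = 4489 ≡ 39
82 = 64 + 16 + 2, so 41^82 ≡ 39·45·79 ≡ 72 (mod 89)
R · y^e mod p:
86^2 = 7396 ≡ 9
86^4 ≡ 9^2 = 81
86^8 ≡ 81^2 = 6561 ≡ 64
86^16 ≡ 64^2 = 4096 ≡ 2
86^32 ≡ 2^2 = 4
86^64 ≡ 4^2 = 16
76 = 64 + 8 + 4, so 86^76 ≡ 16·64·81 ≡ 85 (mod 89)
54·85 = 4590 ≡ 51 (mod 89)
72 ≠ 51; the check fails.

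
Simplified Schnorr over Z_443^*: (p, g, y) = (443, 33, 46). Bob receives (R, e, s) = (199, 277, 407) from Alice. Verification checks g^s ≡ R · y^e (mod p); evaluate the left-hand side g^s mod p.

33^2 = 1089 ≡ 203
33^4 ≡ 203^2 = 41209 ≡ 10
33^8 ≡ 10^2 = 100
33^16 ≡ 100^2 = 10000 ≡ 254
33^32 ≡ 254^2 = 64516 ≡ 281
33^64 ≡ 281^2 = 78961 ≡ 107
33^128 ≡ 107^2 = 11449 ≡ 374
33^256 ≡ 374^2 = 139876 ≡ 331
407 = 256 + 128 + 16 + 4 + 2 + 1, so 33^407 ≡ 331·374·254·10·203·33 ≡ 178 (mod 443)

178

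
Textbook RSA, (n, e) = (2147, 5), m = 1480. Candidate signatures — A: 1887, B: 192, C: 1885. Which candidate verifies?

C

Candidate A: Squares mod 2147: 1887^1≡1887, 1887^2≡1043, 1887^4≡1467; 5 = 4 + 1, so 1887^5 ≡ 1467·1887 ≡ 746 (mod 2147)
Candidate B: Squares mod 2147: 192^1≡192, 192^2≡365, 192^4≡111; 5 = 4 + 1, so 192^5 ≡ 111·192 ≡ 1989 (mod 2147)
Candidate C: Squares mod 2147: 1885^1≡1885, 1885^2≡2087, 1885^4≡1453; 5 = 4 + 1, so 1885^5 ≡ 1453·1885 ≡ 1480 (mod 2147)
  → matches m = 1480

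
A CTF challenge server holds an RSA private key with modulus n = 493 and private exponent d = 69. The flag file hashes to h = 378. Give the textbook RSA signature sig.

h^2 ≡ 378^2 = 142884 ≡ 407
h^4 ≡ 407^2 = 165649 ≡ 1
h^8 ≡ 1^2 = 1
h^16 ≡ 1^2 = 1
h^32 ≡ 1^2 = 1
h^64 ≡ 1^2 = 1
69 = 64 + 4 + 1, so h^69 ≡ 1·1·378 ≡ 378 (mod 493)

378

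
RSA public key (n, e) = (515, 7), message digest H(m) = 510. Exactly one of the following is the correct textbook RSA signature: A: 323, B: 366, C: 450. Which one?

Candidate A: Squares mod 515: 323^1≡323, 323^2≡299, 323^4≡306; 7 = 4 + 2 + 1, so 323^7 ≡ 306·299·323 ≡ 317 (mod 515)
Candidate B: Squares mod 515: 366^1≡366, 366^2≡56, 366^4≡46; 7 = 4 + 2 + 1, so 366^7 ≡ 46·56·366 ≡ 366 (mod 515)
Candidate C: Squares mod 515: 450^1≡450, 450^2≡105, 450^4≡210; 7 = 4 + 2 + 1, so 450^7 ≡ 210·105·450 ≡ 510 (mod 515)
  → matches H(m) = 510

C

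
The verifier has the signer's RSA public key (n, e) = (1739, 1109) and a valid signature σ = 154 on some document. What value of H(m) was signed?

Squares mod 1739: σ^1≡154, σ^2≡1109, σ^4≡408, σ^8≡1259, σ^16≡852, σ^32≡741, σ^64≡1296, σ^128≡1481, σ^256≡482, σ^512≡1037, σ^1024≡667
1109 = 1024 + 64 + 16 + 4 + 1, so σ^1109 ≡ 667·1296·852·408·154 ≡ 228 (mod 1739)

228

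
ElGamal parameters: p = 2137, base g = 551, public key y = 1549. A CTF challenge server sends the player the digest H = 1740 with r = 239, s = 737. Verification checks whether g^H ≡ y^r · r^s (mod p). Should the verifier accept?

reject

Left side g^H mod p:
551^2 = 303601 ≡ 147
551^4 ≡ 147^2 = 21609 ≡ 239
551^8 ≡ 239^2 = 57121 ≡ 1559
551^16 ≡ 1559^2 = 2430481 ≡ 712
551^32 ≡ 712^2 = 506944 ≡ 475
551^64 ≡ 475^2 = 225625 ≡ 1240
551^128 ≡ 1240^2 = 1537600 ≡ 1097
551^256 ≡ 1097^2 = 1203409 ≡ 278
551^512 ≡ 278^2 = 77284 ≡ 352
551^1024 ≡ 352^2 = 123904 ≡ 2095
1740 = 1024 + 512 + 128 + 64 + 8 + 4, so 551^1740 ≡ 2095·352·1097·1240·1559·239 ≡ 1827 (mod 2137)
Right side y^r · r^s mod p:
1549^2 = 2399401 ≡ 1687
1549^4 ≡ 1687^2 = 2845969 ≡ 1622
1549^8 ≡ 1622^2 = 2630884 ≡ 237
1549^16 ≡ 237^2 = 56169 ≡ 607
1549^32 ≡ 607^2 = 368449 ≡ 885
1549^64 ≡ 885^2 = 783225 ≡ 1083
1549^128 ≡ 1083^2 = 1172889 ≡ 1813
239 = 128 + 64 + 32 + 8 + 4 + 2 + 1, so 1549^239 ≡ 1813·1083·885·237·1622·1687·1549 ≡ 917 (mod 2137)
239^2 = 57121 ≡ 1559
239^4 ≡ 1559^2 = 2430481 ≡ 712
239^8 ≡ 712^2 = 506944 ≡ 475
239^16 ≡ 475^2 = 225625 ≡ 1240
239^32 ≡ 1240^2 = 1537600 ≡ 1097
239^64 ≡ 1097^2 = 1203409 ≡ 278
239^128 ≡ 278^2 = 77284 ≡ 352
239^256 ≡ 352^2 = 123904 ≡ 2095
239^512 ≡ 2095^2 = 4389025 ≡ 1764
737 = 512 + 128 + 64 + 32 + 1, so 239^737 ≡ 1764·352·278·1097·239 ≡ 1130 (mod 2137)
917·1130 = 1036210 ≡ 1902 (mod 2137)
1827 ≠ 1902, so verification fails.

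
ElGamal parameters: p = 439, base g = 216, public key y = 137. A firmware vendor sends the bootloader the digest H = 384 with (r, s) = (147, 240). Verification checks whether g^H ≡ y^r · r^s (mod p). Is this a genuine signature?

Left side g^H mod p:
216^2 = 46656 ≡ 122
216^4 ≡ 122^2 = 14884 ≡ 397
216^8 ≡ 397^2 = 157609 ≡ 8
216^16 ≡ 8^2 = 64
216^32 ≡ 64^2 = 4096 ≡ 145
216^64 ≡ 145^2 = 21025 ≡ 392
216^128 ≡ 392^2 = 153664 ≡ 14
216^256 ≡ 14^2 = 196
384 = 256 + 128, so 216^384 ≡ 196·14 ≡ 110 (mod 439)
Right side y^r · r^s mod p:
137^2 = 18769 ≡ 331
137^4 ≡ 331^2 = 109561 ≡ 250
137^8 ≡ 250^2 = 62500 ≡ 162
137^16 ≡ 162^2 = 26244 ≡ 343
137^32 ≡ 343^2 = 117649 ≡ 436
137^64 ≡ 436^2 = 190096 ≡ 9
137^128 ≡ 9^2 = 81
147 = 128 + 16 + 2 + 1, so 137^147 ≡ 81·343·331·137 ≡ 137 (mod 439)
147^2 = 21609 ≡ 98
147^4 ≡ 98^2 = 9604 ≡ 385
147^8 ≡ 385^2 = 148225 ≡ 282
147^16 ≡ 282^2 = 79524 ≡ 65
147^32 ≡ 65^2 = 4225 ≡ 274
147^64 ≡ 274^2 = 75076 ≡ 7
147^128 ≡ 7^2 = 49
240 = 128 + 64 + 32 + 16, so 147^240 ≡ 49·7·274·65 ≡ 145 (mod 439)
137·145 = 19865 ≡ 110 (mod 439)
110 ≡ 110 (mod 439), so the signature is genuine.

genuine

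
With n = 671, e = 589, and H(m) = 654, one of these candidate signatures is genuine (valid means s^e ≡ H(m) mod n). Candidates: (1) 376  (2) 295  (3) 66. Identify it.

2

Candidate 1: 376^589 mod 671 = 17
Candidate 2: 295^589 mod 671 = 654
  → matches H(m) = 654
Candidate 3: 66^589 mod 671 = 473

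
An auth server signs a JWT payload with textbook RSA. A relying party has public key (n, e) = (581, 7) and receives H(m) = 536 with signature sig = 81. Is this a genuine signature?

genuine

sig^2 ≡ 81^2 = 6561 ≡ 170
sig^4 ≡ 170^2 = 28900 ≡ 431
7 = 4 + 2 + 1, so sig^7 ≡ 431·170·81 ≡ 536 (mod 581)
Since 536 equals the digest 536, verification succeeds.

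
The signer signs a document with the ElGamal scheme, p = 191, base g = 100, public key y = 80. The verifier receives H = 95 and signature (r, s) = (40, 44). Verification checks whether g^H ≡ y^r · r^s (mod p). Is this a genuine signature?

Left side g^H mod p:
100^2 = 10000 ≡ 68
100^4 ≡ 68^2 = 4624 ≡ 40
100^8 ≡ 40^2 = 1600 ≡ 72
100^16 ≡ 72^2 = 5184 ≡ 27
100^32 ≡ 27^2 = 729 ≡ 156
100^64 ≡ 156^2 = 24336 ≡ 79
95 = 64 + 16 + 8 + 4 + 2 + 1, so 100^95 ≡ 79·27·72·40·68·100 ≡ 1 (mod 191)
Right side y^r · r^s mod p:
80^2 = 6400 ≡ 97
80^4 ≡ 97^2 = 9409 ≡ 50
80^8 ≡ 50^2 = 2500 ≡ 17
80^16 ≡ 17^2 = 289 ≡ 98
80^32 ≡ 98^2 = 9604 ≡ 54
40 = 32 + 8, so 80^40 ≡ 54·17 ≡ 154 (mod 191)
40^2 = 1600 ≡ 72
40^4 ≡ 72^2 = 5184 ≡ 27
40^8 ≡ 27^2 = 729 ≡ 156
40^16 ≡ 156^2 = 24336 ≡ 79
40^32 ≡ 79^2 = 6241 ≡ 129
44 = 32 + 8 + 4, so 40^44 ≡ 129·156·27 ≡ 144 (mod 191)
154·144 = 22176 ≡ 20 (mod 191)
1 ≠ 20, so verification fails.

forged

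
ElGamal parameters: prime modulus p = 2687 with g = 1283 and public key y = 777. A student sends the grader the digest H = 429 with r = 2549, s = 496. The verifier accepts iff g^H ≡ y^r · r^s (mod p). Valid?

no

Left side g^H mod p:
1283^2 = 1646089 ≡ 1645
1283^4 ≡ 1645^2 = 2706025 ≡ 216
1283^8 ≡ 216^2 = 46656 ≡ 977
1283^16 ≡ 977^2 = 954529 ≡ 644
1283^32 ≡ 644^2 = 414736 ≡ 938
1283^64 ≡ 938^2 = 879844 ≡ 1195
1283^128 ≡ 1195^2 = 1428025 ≡ 1228
1283^256 ≡ 1228^2 = 1507984 ≡ 577
429 = 256 + 128 + 32 + 8 + 4 + 1, so 1283^429 ≡ 577·1228·938·977·216·1283 ≡ 2609 (mod 2687)
Right side y^r · r^s mod p:
777^2 = 603729 ≡ 1841
777^4 ≡ 1841^2 = 3389281 ≡ 974
777^8 ≡ 974^2 = 948676 ≡ 165
777^16 ≡ 165^2 = 27225 ≡ 355
777^32 ≡ 355^2 = 126025 ≡ 2423
777^64 ≡ 2423^2 = 5870929 ≡ 2521
777^128 ≡ 2521^2 = 6355441 ≡ 686
777^256 ≡ 686^2 = 470596 ≡ 371
777^512 ≡ 371^2 = 137641 ≡ 604
777^1024 ≡ 604^2 = 364816 ≡ 2071
777^2048 ≡ 2071^2 = 4289041 ≡ 589
2549 = 2048 + 256 + 128 + 64 + 32 + 16 + 4 + 1, so 777^2549 ≡ 589·371·686·2521·2423·355·974·777 ≡ 1117 (mod 2687)
2549^2 = 6497401 ≡ 235
2549^4 ≡ 235^2 = 55225 ≡ 1485
2549^8 ≡ 1485^2 = 2205225 ≡ 1885
2549^16 ≡ 1885^2 = 3553225 ≡ 1011
2549^32 ≡ 1011^2 = 1022121 ≡ 1061
2549^64 ≡ 1061^2 = 1125721 ≡ 2555
2549^128 ≡ 2555^2 = 6528025 ≡ 1302
2549^256 ≡ 1302^2 = 1695204 ≡ 2394
496 = 256 + 128 + 64 + 32 + 16, so 2549^496 ≡ 2394·1302·2555·1061·1011 ≡ 2647 (mod 2687)
1117·2647 = 2956699 ≡ 999 (mod 2687)
2609 ≠ 999, so verification fails.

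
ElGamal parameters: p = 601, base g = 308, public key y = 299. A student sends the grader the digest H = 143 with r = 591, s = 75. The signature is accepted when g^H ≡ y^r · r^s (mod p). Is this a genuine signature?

forged

Left side g^H mod p:
308^2 = 94864 ≡ 507
308^4 ≡ 507^2 = 257049 ≡ 422
308^8 ≡ 422^2 = 178084 ≡ 188
308^16 ≡ 188^2 = 35344 ≡ 486
308^32 ≡ 486^2 = 236196 ≡ 3
308^64 ≡ 3^2 = 9
308^128 ≡ 9^2 = 81
143 = 128 + 8 + 4 + 2 + 1, so 308^143 ≡ 81·188·422·507·308 ≡ 561 (mod 601)
Right side y^r · r^s mod p:
299^2 = 89401 ≡ 453
299^4 ≡ 453^2 = 205209 ≡ 268
299^8 ≡ 268^2 = 71824 ≡ 305
299^16 ≡ 305^2 = 93025 ≡ 471
299^32 ≡ 471^2 = 221841 ≡ 72
299^64 ≡ 72^2 = 5184 ≡ 376
299^128 ≡ 376^2 = 141376 ≡ 141
299^256 ≡ 141^2 = 19881 ≡ 48
299^512 ≡ 48^2 = 2304 ≡ 501
591 = 512 + 64 + 8 + 4 + 2 + 1, so 299^591 ≡ 501·376·305·268·453·299 ≡ 356 (mod 601)
591^2 = 349281 ≡ 100
591^4 ≡ 100^2 = 10000 ≡ 384
591^8 ≡ 384^2 = 147456 ≡ 211
591^16 ≡ 211^2 = 44521 ≡ 47
591^32 ≡ 47^2 = 2209 ≡ 406
591^64 ≡ 406^2 = 164836 ≡ 162
75 = 64 + 8 + 2 + 1, so 591^75 ≡ 162·211·100·591 ≡ 476 (mod 601)
356·476 = 169456 ≡ 575 (mod 601)
561 ≠ 575, so verification fails.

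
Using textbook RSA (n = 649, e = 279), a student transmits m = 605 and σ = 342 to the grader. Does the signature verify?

does not verify

Squares mod 649: σ^1≡342, σ^2≡144, σ^4≡617, σ^8≡375, σ^16≡441, σ^32≡430, σ^64≡584, σ^128≡331, σ^256≡529
279 = 256 + 16 + 4 + 2 + 1, so σ^279 ≡ 529·441·617·144·342 ≡ 452 (mod 649)
The recovered value 452 does not match the digest 605.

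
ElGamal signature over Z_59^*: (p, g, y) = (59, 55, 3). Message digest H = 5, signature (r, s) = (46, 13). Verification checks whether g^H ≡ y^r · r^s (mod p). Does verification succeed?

Left side g^H mod p:
55^2 = 3025 ≡ 16
55^4 ≡ 16^2 = 256 ≡ 20
5 = 4 + 1, so 55^5 ≡ 20·55 ≡ 38 (mod 59)
Right side y^r · r^s mod p:
3^2 = 9
3^4 ≡ 9^2 = 81 ≡ 22
3^8 ≡ 22^2 = 484 ≡ 12
3^16 ≡ 12^2 = 144 ≡ 26
3^32 ≡ 26^2 = 676 ≡ 27
46 = 32 + 8 + 4 + 2, so 3^46 ≡ 27·12·22·9 ≡ 19 (mod 59)
46^2 = 2116 ≡ 51
46^4 ≡ 51^2 = 2601 ≡ 5
46^8 ≡ 5^2 = 25
13 = 8 + 4 + 1, so 46^13 ≡ 25·5·46 ≡ 27 (mod 59)
19·27 = 513 ≡ 41 (mod 59)
38 ≠ 41, so verification fails.

fails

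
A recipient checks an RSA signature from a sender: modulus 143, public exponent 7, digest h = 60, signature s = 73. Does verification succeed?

fails

s^2 ≡ 73^2 = 5329 ≡ 38
s^4 ≡ 38^2 = 1444 ≡ 14
7 = 4 + 2 + 1, so s^7 ≡ 14·38·73 ≡ 83 (mod 143)
83 ≠ 60, so verification fails.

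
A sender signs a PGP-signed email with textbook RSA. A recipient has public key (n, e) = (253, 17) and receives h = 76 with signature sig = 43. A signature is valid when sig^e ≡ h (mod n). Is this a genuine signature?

genuine

Squares mod 253: sig^1≡43, sig^2≡78, sig^4≡12, sig^8≡144, sig^16≡243
17 = 16 + 1, so sig^17 ≡ 243·43 ≡ 76 (mod 253)
sig^17 mod 253 = 76 matches h.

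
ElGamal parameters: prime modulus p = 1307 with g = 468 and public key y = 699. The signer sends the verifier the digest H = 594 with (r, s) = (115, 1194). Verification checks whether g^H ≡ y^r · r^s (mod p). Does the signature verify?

Left side g^H mod p:
468^594 mod 1307 = 1078
Right side y^r · r^s mod p:
699^115 mod 1307 = 309
115^1194 mod 1307 = 1099
309·1099 = 339591 ≡ 1078 (mod 1307)
1078 ≡ 1078 (mod 1307), so the signature is genuine.

verifies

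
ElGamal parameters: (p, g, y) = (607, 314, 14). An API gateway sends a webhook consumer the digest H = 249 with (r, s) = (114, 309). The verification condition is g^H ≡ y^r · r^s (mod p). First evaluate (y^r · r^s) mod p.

14^114 mod 607 = 49
114^309 mod 607 = 189
y^r · r^s ≡ 49·189 = 9261 ≡ 156 (mod 607)

156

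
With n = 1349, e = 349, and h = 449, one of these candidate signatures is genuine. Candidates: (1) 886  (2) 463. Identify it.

1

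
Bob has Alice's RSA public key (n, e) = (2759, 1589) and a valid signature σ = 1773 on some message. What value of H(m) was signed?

2506

σ^2 ≡ 1773^2 = 3143529 ≡ 1028
σ^4 ≡ 1028^2 = 1056784 ≡ 87
σ^8 ≡ 87^2 = 7569 ≡ 2051
σ^16 ≡ 2051^2 = 4206601 ≡ 1885
σ^32 ≡ 1885^2 = 3553225 ≡ 2392
σ^64 ≡ 2392^2 = 5721664 ≡ 2257
σ^128 ≡ 2257^2 = 5094049 ≡ 935
σ^256 ≡ 935^2 = 874225 ≡ 2381
σ^512 ≡ 2381^2 = 5669161 ≡ 2175
σ^1024 ≡ 2175^2 = 4730625 ≡ 1699
1589 = 1024 + 512 + 32 + 16 + 4 + 1, so σ^1589 ≡ 1699·2175·2392·1885·87·1773 ≡ 2506 (mod 2759)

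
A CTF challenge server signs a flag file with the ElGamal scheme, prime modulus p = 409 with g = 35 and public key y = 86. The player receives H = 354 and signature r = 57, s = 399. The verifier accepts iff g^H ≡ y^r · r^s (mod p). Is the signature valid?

valid

Left side g^H mod p:
Squares mod 409: 35^1≡35, 35^2≡407, 35^4≡4, 35^8≡16, 35^16≡256, 35^32≡96, 35^64≡218, 35^128≡80, 35^256≡265
354 = 256 + 64 + 32 + 2, so 35^354 ≡ 265·218·96·407 ≡ 240 (mod 409)
Right side y^r · r^s mod p:
Squares mod 409: 86^1≡86, 86^2≡34, 86^4≡338, 86^8≡133, 86^16≡102, 86^32≡179
57 = 32 + 16 + 8 + 1, so 86^57 ≡ 179·102·133·86 ≡ 13 (mod 409)
Squares mod 409: 57^1≡57, 57^2≡386, 57^4≡120, 57^8≡85, 57^16≡272, 57^32≡364, 57^64≡389, 57^128≡400, 57^256≡81
399 = 256 + 128 + 8 + 4 + 2 + 1, so 57^399 ≡ 81·400·85·120·386·57 ≡ 396 (mod 409)
13·396 = 5148 ≡ 240 (mod 409)
240 ≡ 240 (mod 409), so the signature is genuine.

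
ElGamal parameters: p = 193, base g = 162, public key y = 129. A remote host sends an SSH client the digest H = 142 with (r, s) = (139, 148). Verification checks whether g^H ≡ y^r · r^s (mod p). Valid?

yes

Left side g^H mod p:
162^2 = 26244 ≡ 189
162^4 ≡ 189^2 = 35721 ≡ 16
162^8 ≡ 16^2 = 256 ≡ 63
162^16 ≡ 63^2 = 3969 ≡ 109
162^32 ≡ 109^2 = 11881 ≡ 108
162^64 ≡ 108^2 = 11664 ≡ 84
162^128 ≡ 84^2 = 7056 ≡ 108
142 = 128 + 8 + 4 + 2, so 162^142 ≡ 108·63·16·189 ≡ 145 (mod 193)
Right side y^r · r^s mod p:
129^2 = 16641 ≡ 43
129^4 ≡ 43^2 = 1849 ≡ 112
129^8 ≡ 112^2 = 12544 ≡ 192
129^16 ≡ 192^2 = 36864 ≡ 1
129^32 ≡ 1^2 = 1
129^64 ≡ 1^2 = 1
129^128 ≡ 1^2 = 1
139 = 128 + 8 + 2 + 1, so 129^139 ≡ 1·192·43·129 ≡ 50 (mod 193)
139^2 = 19321 ≡ 21
139^4 ≡ 21^2 = 441 ≡ 55
139^8 ≡ 55^2 = 3025 ≡ 130
139^16 ≡ 130^2 = 16900 ≡ 109
139^32 ≡ 109^2 = 11881 ≡ 108
139^64 ≡ 108^2 = 11664 ≡ 84
139^128 ≡ 84^2 = 7056 ≡ 108
148 = 128 + 16 + 4, so 139^148 ≡ 108·109·55 ≡ 138 (mod 193)
50·138 = 6900 ≡ 145 (mod 193)
145 ≡ 145 (mod 193), so the signature is genuine.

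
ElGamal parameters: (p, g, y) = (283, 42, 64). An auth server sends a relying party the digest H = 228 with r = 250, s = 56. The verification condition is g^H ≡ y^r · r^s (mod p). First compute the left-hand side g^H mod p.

42^2 = 1764 ≡ 66
42^4 ≡ 66^2 = 4356 ≡ 111
42^8 ≡ 111^2 = 12321 ≡ 152
42^16 ≡ 152^2 = 23104 ≡ 181
42^32 ≡ 181^2 = 32761 ≡ 216
42^64 ≡ 216^2 = 46656 ≡ 244
42^128 ≡ 244^2 = 59536 ≡ 106
228 = 128 + 64 + 32 + 4, so 42^228 ≡ 106·244·216·111 ≡ 4 (mod 283)

4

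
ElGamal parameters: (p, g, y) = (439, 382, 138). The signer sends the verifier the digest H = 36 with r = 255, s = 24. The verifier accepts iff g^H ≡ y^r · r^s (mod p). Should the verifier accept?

Left side g^H mod p:
382^2 = 145924 ≡ 176
382^4 ≡ 176^2 = 30976 ≡ 246
382^8 ≡ 246^2 = 60516 ≡ 373
382^16 ≡ 373^2 = 139129 ≡ 405
382^32 ≡ 405^2 = 164025 ≡ 278
36 = 32 + 4, so 382^36 ≡ 278·246 ≡ 343 (mod 439)
Right side y^r · r^s mod p:
138^2 = 19044 ≡ 167
138^4 ≡ 167^2 = 27889 ≡ 232
138^8 ≡ 232^2 = 53824 ≡ 266
138^16 ≡ 266^2 = 70756 ≡ 77
138^32 ≡ 77^2 = 5929 ≡ 222
138^64 ≡ 222^2 = 49284 ≡ 116
138^128 ≡ 116^2 = 13456 ≡ 286
255 = 128 + 64 + 32 + 16 + 8 + 4 + 2 + 1, so 138^255 ≡ 286·116·222·77·266·232·167·138 ≡ 141 (mod 439)
255^2 = 65025 ≡ 53
255^4 ≡ 53^2 = 2809 ≡ 175
255^8 ≡ 175^2 = 30625 ≡ 334
255^16 ≡ 334^2 = 111556 ≡ 50
24 = 16 + 8, so 255^24 ≡ 50·334 ≡ 18 (mod 439)
141·18 = 2538 ≡ 343 (mod 439)
343 ≡ 343 (mod 439), so the signature is genuine.

accept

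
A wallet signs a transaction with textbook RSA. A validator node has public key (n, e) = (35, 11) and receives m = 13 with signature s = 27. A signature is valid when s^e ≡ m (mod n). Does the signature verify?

s^2 ≡ 27^2 = 729 ≡ 29
s^4 ≡ 29^2 = 841 ≡ 1
s^8 ≡ 1^2 = 1
11 = 8 + 2 + 1, so s^11 ≡ 1·29·27 ≡ 13 (mod 35)
s^11 mod 35 = 13 matches m.

verifies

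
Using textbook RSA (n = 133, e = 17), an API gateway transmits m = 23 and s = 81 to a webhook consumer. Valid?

s^2 ≡ 81^2 = 6561 ≡ 44
s^4 ≡ 44^2 = 1936 ≡ 74
s^8 ≡ 74^2 = 5476 ≡ 23
s^16 ≡ 23^2 = 529 ≡ 130
17 = 16 + 1, so s^17 ≡ 130·81 ≡ 23 (mod 133)
Since 23 equals the digest 23, verification succeeds.

yes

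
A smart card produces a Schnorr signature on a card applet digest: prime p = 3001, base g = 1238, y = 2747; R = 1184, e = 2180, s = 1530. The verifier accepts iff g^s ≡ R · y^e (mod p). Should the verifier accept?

accept

g^s mod p:
Squares mod 3001: 1238^1≡1238, 1238^2≡2134, 1238^4≡1439, 1238^8≡31, 1238^16≡961, 1238^32≡2214, 1238^64≡1163, 1238^128≡2119, 1238^256≡665, 1238^512≡1078, 1238^1024≡697
1530 = 1024 + 256 + 128 + 64 + 32 + 16 + 8 + 2, so 1238^1530 ≡ 697·665·2119·1163·2214·961·31·2134 ≡ 1799 (mod 3001)
R · y^e mod p:
Squares mod 3001: 2747^1≡2747, 2747^2≡1495, 2747^4≡2281, 2747^8≡2228, 2747^16≡330, 2747^32≡864, 2747^64≡2248, 2747^128≡2821, 2747^256≡2390, 2747^512≡1197, 2747^1024≡1332, 2747^2048≡633
2180 = 2048 + 128 + 4, so 2747^2180 ≡ 633·2821·2281 ≡ 1464 (mod 3001)
1184·1464 = 1733376 ≡ 1799 (mod 3001)
1799 ≡ 1799 (mod 3001); signature holds.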